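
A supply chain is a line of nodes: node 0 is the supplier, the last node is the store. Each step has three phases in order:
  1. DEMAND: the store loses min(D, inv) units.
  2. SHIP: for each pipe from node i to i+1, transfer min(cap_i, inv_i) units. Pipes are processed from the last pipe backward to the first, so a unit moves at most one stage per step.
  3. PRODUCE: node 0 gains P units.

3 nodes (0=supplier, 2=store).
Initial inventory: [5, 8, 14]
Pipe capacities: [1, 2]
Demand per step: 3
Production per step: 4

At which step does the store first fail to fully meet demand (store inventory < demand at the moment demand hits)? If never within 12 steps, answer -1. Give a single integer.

Step 1: demand=3,sold=3 ship[1->2]=2 ship[0->1]=1 prod=4 -> [8 7 13]
Step 2: demand=3,sold=3 ship[1->2]=2 ship[0->1]=1 prod=4 -> [11 6 12]
Step 3: demand=3,sold=3 ship[1->2]=2 ship[0->1]=1 prod=4 -> [14 5 11]
Step 4: demand=3,sold=3 ship[1->2]=2 ship[0->1]=1 prod=4 -> [17 4 10]
Step 5: demand=3,sold=3 ship[1->2]=2 ship[0->1]=1 prod=4 -> [20 3 9]
Step 6: demand=3,sold=3 ship[1->2]=2 ship[0->1]=1 prod=4 -> [23 2 8]
Step 7: demand=3,sold=3 ship[1->2]=2 ship[0->1]=1 prod=4 -> [26 1 7]
Step 8: demand=3,sold=3 ship[1->2]=1 ship[0->1]=1 prod=4 -> [29 1 5]
Step 9: demand=3,sold=3 ship[1->2]=1 ship[0->1]=1 prod=4 -> [32 1 3]
Step 10: demand=3,sold=3 ship[1->2]=1 ship[0->1]=1 prod=4 -> [35 1 1]
Step 11: demand=3,sold=1 ship[1->2]=1 ship[0->1]=1 prod=4 -> [38 1 1]
Step 12: demand=3,sold=1 ship[1->2]=1 ship[0->1]=1 prod=4 -> [41 1 1]
First stockout at step 11

11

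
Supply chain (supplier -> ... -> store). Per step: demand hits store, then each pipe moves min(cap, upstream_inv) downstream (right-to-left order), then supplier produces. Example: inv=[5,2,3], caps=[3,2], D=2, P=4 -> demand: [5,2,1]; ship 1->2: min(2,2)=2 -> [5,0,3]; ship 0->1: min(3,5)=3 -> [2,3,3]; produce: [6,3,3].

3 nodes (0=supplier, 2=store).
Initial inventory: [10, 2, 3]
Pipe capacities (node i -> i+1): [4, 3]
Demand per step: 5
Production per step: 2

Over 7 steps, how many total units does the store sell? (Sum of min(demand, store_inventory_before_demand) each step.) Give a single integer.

Step 1: sold=3 (running total=3) -> [8 4 2]
Step 2: sold=2 (running total=5) -> [6 5 3]
Step 3: sold=3 (running total=8) -> [4 6 3]
Step 4: sold=3 (running total=11) -> [2 7 3]
Step 5: sold=3 (running total=14) -> [2 6 3]
Step 6: sold=3 (running total=17) -> [2 5 3]
Step 7: sold=3 (running total=20) -> [2 4 3]

Answer: 20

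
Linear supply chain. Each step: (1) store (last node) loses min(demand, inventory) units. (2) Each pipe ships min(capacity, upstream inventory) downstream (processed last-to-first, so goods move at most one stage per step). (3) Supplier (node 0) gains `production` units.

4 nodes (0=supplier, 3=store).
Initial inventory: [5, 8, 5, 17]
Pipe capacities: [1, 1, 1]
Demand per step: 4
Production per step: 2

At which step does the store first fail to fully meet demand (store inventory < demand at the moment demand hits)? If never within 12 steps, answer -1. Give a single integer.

Step 1: demand=4,sold=4 ship[2->3]=1 ship[1->2]=1 ship[0->1]=1 prod=2 -> [6 8 5 14]
Step 2: demand=4,sold=4 ship[2->3]=1 ship[1->2]=1 ship[0->1]=1 prod=2 -> [7 8 5 11]
Step 3: demand=4,sold=4 ship[2->3]=1 ship[1->2]=1 ship[0->1]=1 prod=2 -> [8 8 5 8]
Step 4: demand=4,sold=4 ship[2->3]=1 ship[1->2]=1 ship[0->1]=1 prod=2 -> [9 8 5 5]
Step 5: demand=4,sold=4 ship[2->3]=1 ship[1->2]=1 ship[0->1]=1 prod=2 -> [10 8 5 2]
Step 6: demand=4,sold=2 ship[2->3]=1 ship[1->2]=1 ship[0->1]=1 prod=2 -> [11 8 5 1]
Step 7: demand=4,sold=1 ship[2->3]=1 ship[1->2]=1 ship[0->1]=1 prod=2 -> [12 8 5 1]
Step 8: demand=4,sold=1 ship[2->3]=1 ship[1->2]=1 ship[0->1]=1 prod=2 -> [13 8 5 1]
Step 9: demand=4,sold=1 ship[2->3]=1 ship[1->2]=1 ship[0->1]=1 prod=2 -> [14 8 5 1]
Step 10: demand=4,sold=1 ship[2->3]=1 ship[1->2]=1 ship[0->1]=1 prod=2 -> [15 8 5 1]
Step 11: demand=4,sold=1 ship[2->3]=1 ship[1->2]=1 ship[0->1]=1 prod=2 -> [16 8 5 1]
Step 12: demand=4,sold=1 ship[2->3]=1 ship[1->2]=1 ship[0->1]=1 prod=2 -> [17 8 5 1]
First stockout at step 6

6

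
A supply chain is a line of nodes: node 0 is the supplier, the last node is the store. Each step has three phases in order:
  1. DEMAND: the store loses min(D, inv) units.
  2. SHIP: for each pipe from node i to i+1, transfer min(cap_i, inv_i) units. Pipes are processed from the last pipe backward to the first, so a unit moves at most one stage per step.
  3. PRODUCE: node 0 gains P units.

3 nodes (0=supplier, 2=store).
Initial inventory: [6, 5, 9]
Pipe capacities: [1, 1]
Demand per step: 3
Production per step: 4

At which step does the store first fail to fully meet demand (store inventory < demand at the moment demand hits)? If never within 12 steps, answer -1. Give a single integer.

Step 1: demand=3,sold=3 ship[1->2]=1 ship[0->1]=1 prod=4 -> [9 5 7]
Step 2: demand=3,sold=3 ship[1->2]=1 ship[0->1]=1 prod=4 -> [12 5 5]
Step 3: demand=3,sold=3 ship[1->2]=1 ship[0->1]=1 prod=4 -> [15 5 3]
Step 4: demand=3,sold=3 ship[1->2]=1 ship[0->1]=1 prod=4 -> [18 5 1]
Step 5: demand=3,sold=1 ship[1->2]=1 ship[0->1]=1 prod=4 -> [21 5 1]
Step 6: demand=3,sold=1 ship[1->2]=1 ship[0->1]=1 prod=4 -> [24 5 1]
Step 7: demand=3,sold=1 ship[1->2]=1 ship[0->1]=1 prod=4 -> [27 5 1]
Step 8: demand=3,sold=1 ship[1->2]=1 ship[0->1]=1 prod=4 -> [30 5 1]
Step 9: demand=3,sold=1 ship[1->2]=1 ship[0->1]=1 prod=4 -> [33 5 1]
Step 10: demand=3,sold=1 ship[1->2]=1 ship[0->1]=1 prod=4 -> [36 5 1]
Step 11: demand=3,sold=1 ship[1->2]=1 ship[0->1]=1 prod=4 -> [39 5 1]
Step 12: demand=3,sold=1 ship[1->2]=1 ship[0->1]=1 prod=4 -> [42 5 1]
First stockout at step 5

5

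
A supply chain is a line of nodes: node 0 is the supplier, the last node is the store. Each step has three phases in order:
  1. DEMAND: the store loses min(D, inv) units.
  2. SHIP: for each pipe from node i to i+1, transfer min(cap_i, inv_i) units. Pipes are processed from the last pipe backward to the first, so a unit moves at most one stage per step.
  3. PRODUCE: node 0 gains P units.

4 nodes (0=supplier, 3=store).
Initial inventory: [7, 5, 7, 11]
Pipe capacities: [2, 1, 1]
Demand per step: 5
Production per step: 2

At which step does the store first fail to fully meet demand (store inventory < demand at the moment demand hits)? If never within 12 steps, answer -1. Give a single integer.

Step 1: demand=5,sold=5 ship[2->3]=1 ship[1->2]=1 ship[0->1]=2 prod=2 -> [7 6 7 7]
Step 2: demand=5,sold=5 ship[2->3]=1 ship[1->2]=1 ship[0->1]=2 prod=2 -> [7 7 7 3]
Step 3: demand=5,sold=3 ship[2->3]=1 ship[1->2]=1 ship[0->1]=2 prod=2 -> [7 8 7 1]
Step 4: demand=5,sold=1 ship[2->3]=1 ship[1->2]=1 ship[0->1]=2 prod=2 -> [7 9 7 1]
Step 5: demand=5,sold=1 ship[2->3]=1 ship[1->2]=1 ship[0->1]=2 prod=2 -> [7 10 7 1]
Step 6: demand=5,sold=1 ship[2->3]=1 ship[1->2]=1 ship[0->1]=2 prod=2 -> [7 11 7 1]
Step 7: demand=5,sold=1 ship[2->3]=1 ship[1->2]=1 ship[0->1]=2 prod=2 -> [7 12 7 1]
Step 8: demand=5,sold=1 ship[2->3]=1 ship[1->2]=1 ship[0->1]=2 prod=2 -> [7 13 7 1]
Step 9: demand=5,sold=1 ship[2->3]=1 ship[1->2]=1 ship[0->1]=2 prod=2 -> [7 14 7 1]
Step 10: demand=5,sold=1 ship[2->3]=1 ship[1->2]=1 ship[0->1]=2 prod=2 -> [7 15 7 1]
Step 11: demand=5,sold=1 ship[2->3]=1 ship[1->2]=1 ship[0->1]=2 prod=2 -> [7 16 7 1]
Step 12: demand=5,sold=1 ship[2->3]=1 ship[1->2]=1 ship[0->1]=2 prod=2 -> [7 17 7 1]
First stockout at step 3

3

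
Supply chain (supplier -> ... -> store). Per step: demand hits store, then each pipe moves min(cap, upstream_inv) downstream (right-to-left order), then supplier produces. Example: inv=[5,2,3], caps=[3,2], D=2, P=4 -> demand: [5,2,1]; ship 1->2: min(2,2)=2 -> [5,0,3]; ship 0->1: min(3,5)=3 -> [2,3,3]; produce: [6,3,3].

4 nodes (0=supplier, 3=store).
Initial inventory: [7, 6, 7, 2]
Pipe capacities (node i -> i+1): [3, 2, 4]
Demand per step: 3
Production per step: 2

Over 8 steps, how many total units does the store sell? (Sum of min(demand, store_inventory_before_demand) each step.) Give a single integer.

Answer: 21

Derivation:
Step 1: sold=2 (running total=2) -> [6 7 5 4]
Step 2: sold=3 (running total=5) -> [5 8 3 5]
Step 3: sold=3 (running total=8) -> [4 9 2 5]
Step 4: sold=3 (running total=11) -> [3 10 2 4]
Step 5: sold=3 (running total=14) -> [2 11 2 3]
Step 6: sold=3 (running total=17) -> [2 11 2 2]
Step 7: sold=2 (running total=19) -> [2 11 2 2]
Step 8: sold=2 (running total=21) -> [2 11 2 2]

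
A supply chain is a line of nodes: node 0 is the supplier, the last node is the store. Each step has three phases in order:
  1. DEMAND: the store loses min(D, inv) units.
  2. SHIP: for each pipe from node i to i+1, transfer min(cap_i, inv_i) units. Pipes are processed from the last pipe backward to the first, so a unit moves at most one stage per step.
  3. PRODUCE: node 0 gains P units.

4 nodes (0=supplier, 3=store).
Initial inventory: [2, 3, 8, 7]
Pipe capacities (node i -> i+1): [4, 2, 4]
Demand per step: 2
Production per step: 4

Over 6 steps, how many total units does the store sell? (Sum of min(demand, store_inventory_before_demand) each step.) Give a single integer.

Step 1: sold=2 (running total=2) -> [4 3 6 9]
Step 2: sold=2 (running total=4) -> [4 5 4 11]
Step 3: sold=2 (running total=6) -> [4 7 2 13]
Step 4: sold=2 (running total=8) -> [4 9 2 13]
Step 5: sold=2 (running total=10) -> [4 11 2 13]
Step 6: sold=2 (running total=12) -> [4 13 2 13]

Answer: 12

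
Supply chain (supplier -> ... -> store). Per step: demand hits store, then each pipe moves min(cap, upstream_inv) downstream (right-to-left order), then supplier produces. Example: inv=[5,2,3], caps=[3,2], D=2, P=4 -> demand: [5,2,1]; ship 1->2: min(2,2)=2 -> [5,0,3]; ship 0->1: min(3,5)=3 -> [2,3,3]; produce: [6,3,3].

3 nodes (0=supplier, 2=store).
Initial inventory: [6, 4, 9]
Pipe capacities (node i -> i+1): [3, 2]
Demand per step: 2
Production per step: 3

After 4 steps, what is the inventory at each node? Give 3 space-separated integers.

Step 1: demand=2,sold=2 ship[1->2]=2 ship[0->1]=3 prod=3 -> inv=[6 5 9]
Step 2: demand=2,sold=2 ship[1->2]=2 ship[0->1]=3 prod=3 -> inv=[6 6 9]
Step 3: demand=2,sold=2 ship[1->2]=2 ship[0->1]=3 prod=3 -> inv=[6 7 9]
Step 4: demand=2,sold=2 ship[1->2]=2 ship[0->1]=3 prod=3 -> inv=[6 8 9]

6 8 9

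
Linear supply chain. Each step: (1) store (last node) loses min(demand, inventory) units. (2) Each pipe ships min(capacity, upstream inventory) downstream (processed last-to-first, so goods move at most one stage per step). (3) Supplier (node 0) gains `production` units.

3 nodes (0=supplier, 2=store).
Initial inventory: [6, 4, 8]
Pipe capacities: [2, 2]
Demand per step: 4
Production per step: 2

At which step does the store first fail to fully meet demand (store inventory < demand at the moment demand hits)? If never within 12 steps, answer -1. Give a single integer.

Step 1: demand=4,sold=4 ship[1->2]=2 ship[0->1]=2 prod=2 -> [6 4 6]
Step 2: demand=4,sold=4 ship[1->2]=2 ship[0->1]=2 prod=2 -> [6 4 4]
Step 3: demand=4,sold=4 ship[1->2]=2 ship[0->1]=2 prod=2 -> [6 4 2]
Step 4: demand=4,sold=2 ship[1->2]=2 ship[0->1]=2 prod=2 -> [6 4 2]
Step 5: demand=4,sold=2 ship[1->2]=2 ship[0->1]=2 prod=2 -> [6 4 2]
Step 6: demand=4,sold=2 ship[1->2]=2 ship[0->1]=2 prod=2 -> [6 4 2]
Step 7: demand=4,sold=2 ship[1->2]=2 ship[0->1]=2 prod=2 -> [6 4 2]
Step 8: demand=4,sold=2 ship[1->2]=2 ship[0->1]=2 prod=2 -> [6 4 2]
Step 9: demand=4,sold=2 ship[1->2]=2 ship[0->1]=2 prod=2 -> [6 4 2]
Step 10: demand=4,sold=2 ship[1->2]=2 ship[0->1]=2 prod=2 -> [6 4 2]
Step 11: demand=4,sold=2 ship[1->2]=2 ship[0->1]=2 prod=2 -> [6 4 2]
Step 12: demand=4,sold=2 ship[1->2]=2 ship[0->1]=2 prod=2 -> [6 4 2]
First stockout at step 4

4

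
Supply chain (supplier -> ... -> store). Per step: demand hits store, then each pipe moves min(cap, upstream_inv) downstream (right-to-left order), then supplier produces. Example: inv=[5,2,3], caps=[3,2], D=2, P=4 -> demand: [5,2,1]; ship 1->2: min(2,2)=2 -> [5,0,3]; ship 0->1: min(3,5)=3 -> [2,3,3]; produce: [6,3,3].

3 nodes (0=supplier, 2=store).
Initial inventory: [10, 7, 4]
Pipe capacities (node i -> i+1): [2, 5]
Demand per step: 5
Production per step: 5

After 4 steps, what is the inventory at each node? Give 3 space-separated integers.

Step 1: demand=5,sold=4 ship[1->2]=5 ship[0->1]=2 prod=5 -> inv=[13 4 5]
Step 2: demand=5,sold=5 ship[1->2]=4 ship[0->1]=2 prod=5 -> inv=[16 2 4]
Step 3: demand=5,sold=4 ship[1->2]=2 ship[0->1]=2 prod=5 -> inv=[19 2 2]
Step 4: demand=5,sold=2 ship[1->2]=2 ship[0->1]=2 prod=5 -> inv=[22 2 2]

22 2 2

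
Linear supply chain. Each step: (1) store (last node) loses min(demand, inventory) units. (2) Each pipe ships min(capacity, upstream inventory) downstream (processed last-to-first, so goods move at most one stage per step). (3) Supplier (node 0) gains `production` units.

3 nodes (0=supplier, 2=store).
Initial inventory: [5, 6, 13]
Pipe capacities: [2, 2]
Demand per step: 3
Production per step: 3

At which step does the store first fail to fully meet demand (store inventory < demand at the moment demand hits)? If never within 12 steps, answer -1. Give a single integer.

Step 1: demand=3,sold=3 ship[1->2]=2 ship[0->1]=2 prod=3 -> [6 6 12]
Step 2: demand=3,sold=3 ship[1->2]=2 ship[0->1]=2 prod=3 -> [7 6 11]
Step 3: demand=3,sold=3 ship[1->2]=2 ship[0->1]=2 prod=3 -> [8 6 10]
Step 4: demand=3,sold=3 ship[1->2]=2 ship[0->1]=2 prod=3 -> [9 6 9]
Step 5: demand=3,sold=3 ship[1->2]=2 ship[0->1]=2 prod=3 -> [10 6 8]
Step 6: demand=3,sold=3 ship[1->2]=2 ship[0->1]=2 prod=3 -> [11 6 7]
Step 7: demand=3,sold=3 ship[1->2]=2 ship[0->1]=2 prod=3 -> [12 6 6]
Step 8: demand=3,sold=3 ship[1->2]=2 ship[0->1]=2 prod=3 -> [13 6 5]
Step 9: demand=3,sold=3 ship[1->2]=2 ship[0->1]=2 prod=3 -> [14 6 4]
Step 10: demand=3,sold=3 ship[1->2]=2 ship[0->1]=2 prod=3 -> [15 6 3]
Step 11: demand=3,sold=3 ship[1->2]=2 ship[0->1]=2 prod=3 -> [16 6 2]
Step 12: demand=3,sold=2 ship[1->2]=2 ship[0->1]=2 prod=3 -> [17 6 2]
First stockout at step 12

12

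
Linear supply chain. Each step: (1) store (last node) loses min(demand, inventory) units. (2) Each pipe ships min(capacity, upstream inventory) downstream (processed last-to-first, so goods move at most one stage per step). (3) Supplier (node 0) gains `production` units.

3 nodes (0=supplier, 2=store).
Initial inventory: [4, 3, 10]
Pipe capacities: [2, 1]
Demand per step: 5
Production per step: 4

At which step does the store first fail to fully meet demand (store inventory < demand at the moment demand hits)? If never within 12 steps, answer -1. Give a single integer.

Step 1: demand=5,sold=5 ship[1->2]=1 ship[0->1]=2 prod=4 -> [6 4 6]
Step 2: demand=5,sold=5 ship[1->2]=1 ship[0->1]=2 prod=4 -> [8 5 2]
Step 3: demand=5,sold=2 ship[1->2]=1 ship[0->1]=2 prod=4 -> [10 6 1]
Step 4: demand=5,sold=1 ship[1->2]=1 ship[0->1]=2 prod=4 -> [12 7 1]
Step 5: demand=5,sold=1 ship[1->2]=1 ship[0->1]=2 prod=4 -> [14 8 1]
Step 6: demand=5,sold=1 ship[1->2]=1 ship[0->1]=2 prod=4 -> [16 9 1]
Step 7: demand=5,sold=1 ship[1->2]=1 ship[0->1]=2 prod=4 -> [18 10 1]
Step 8: demand=5,sold=1 ship[1->2]=1 ship[0->1]=2 prod=4 -> [20 11 1]
Step 9: demand=5,sold=1 ship[1->2]=1 ship[0->1]=2 prod=4 -> [22 12 1]
Step 10: demand=5,sold=1 ship[1->2]=1 ship[0->1]=2 prod=4 -> [24 13 1]
Step 11: demand=5,sold=1 ship[1->2]=1 ship[0->1]=2 prod=4 -> [26 14 1]
Step 12: demand=5,sold=1 ship[1->2]=1 ship[0->1]=2 prod=4 -> [28 15 1]
First stockout at step 3

3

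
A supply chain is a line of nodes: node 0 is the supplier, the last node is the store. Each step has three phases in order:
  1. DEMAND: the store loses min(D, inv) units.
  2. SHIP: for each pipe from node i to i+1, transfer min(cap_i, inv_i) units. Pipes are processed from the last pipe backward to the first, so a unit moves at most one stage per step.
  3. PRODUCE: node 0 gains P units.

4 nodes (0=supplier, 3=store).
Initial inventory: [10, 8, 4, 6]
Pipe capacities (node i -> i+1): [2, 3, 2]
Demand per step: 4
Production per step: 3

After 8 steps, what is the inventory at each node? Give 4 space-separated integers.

Step 1: demand=4,sold=4 ship[2->3]=2 ship[1->2]=3 ship[0->1]=2 prod=3 -> inv=[11 7 5 4]
Step 2: demand=4,sold=4 ship[2->3]=2 ship[1->2]=3 ship[0->1]=2 prod=3 -> inv=[12 6 6 2]
Step 3: demand=4,sold=2 ship[2->3]=2 ship[1->2]=3 ship[0->1]=2 prod=3 -> inv=[13 5 7 2]
Step 4: demand=4,sold=2 ship[2->3]=2 ship[1->2]=3 ship[0->1]=2 prod=3 -> inv=[14 4 8 2]
Step 5: demand=4,sold=2 ship[2->3]=2 ship[1->2]=3 ship[0->1]=2 prod=3 -> inv=[15 3 9 2]
Step 6: demand=4,sold=2 ship[2->3]=2 ship[1->2]=3 ship[0->1]=2 prod=3 -> inv=[16 2 10 2]
Step 7: demand=4,sold=2 ship[2->3]=2 ship[1->2]=2 ship[0->1]=2 prod=3 -> inv=[17 2 10 2]
Step 8: demand=4,sold=2 ship[2->3]=2 ship[1->2]=2 ship[0->1]=2 prod=3 -> inv=[18 2 10 2]

18 2 10 2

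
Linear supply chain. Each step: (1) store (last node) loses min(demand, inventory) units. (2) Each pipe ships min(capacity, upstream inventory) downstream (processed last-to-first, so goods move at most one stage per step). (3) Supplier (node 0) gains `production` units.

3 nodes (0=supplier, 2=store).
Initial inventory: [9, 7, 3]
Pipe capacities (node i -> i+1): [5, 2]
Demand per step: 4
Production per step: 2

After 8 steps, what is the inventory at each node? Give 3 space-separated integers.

Step 1: demand=4,sold=3 ship[1->2]=2 ship[0->1]=5 prod=2 -> inv=[6 10 2]
Step 2: demand=4,sold=2 ship[1->2]=2 ship[0->1]=5 prod=2 -> inv=[3 13 2]
Step 3: demand=4,sold=2 ship[1->2]=2 ship[0->1]=3 prod=2 -> inv=[2 14 2]
Step 4: demand=4,sold=2 ship[1->2]=2 ship[0->1]=2 prod=2 -> inv=[2 14 2]
Step 5: demand=4,sold=2 ship[1->2]=2 ship[0->1]=2 prod=2 -> inv=[2 14 2]
Step 6: demand=4,sold=2 ship[1->2]=2 ship[0->1]=2 prod=2 -> inv=[2 14 2]
Step 7: demand=4,sold=2 ship[1->2]=2 ship[0->1]=2 prod=2 -> inv=[2 14 2]
Step 8: demand=4,sold=2 ship[1->2]=2 ship[0->1]=2 prod=2 -> inv=[2 14 2]

2 14 2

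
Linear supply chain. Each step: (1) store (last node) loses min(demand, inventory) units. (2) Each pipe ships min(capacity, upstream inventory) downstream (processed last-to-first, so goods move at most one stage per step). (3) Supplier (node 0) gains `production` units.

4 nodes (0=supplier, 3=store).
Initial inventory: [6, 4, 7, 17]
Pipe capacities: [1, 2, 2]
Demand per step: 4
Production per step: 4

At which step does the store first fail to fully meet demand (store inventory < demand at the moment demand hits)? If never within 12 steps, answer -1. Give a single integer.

Step 1: demand=4,sold=4 ship[2->3]=2 ship[1->2]=2 ship[0->1]=1 prod=4 -> [9 3 7 15]
Step 2: demand=4,sold=4 ship[2->3]=2 ship[1->2]=2 ship[0->1]=1 prod=4 -> [12 2 7 13]
Step 3: demand=4,sold=4 ship[2->3]=2 ship[1->2]=2 ship[0->1]=1 prod=4 -> [15 1 7 11]
Step 4: demand=4,sold=4 ship[2->3]=2 ship[1->2]=1 ship[0->1]=1 prod=4 -> [18 1 6 9]
Step 5: demand=4,sold=4 ship[2->3]=2 ship[1->2]=1 ship[0->1]=1 prod=4 -> [21 1 5 7]
Step 6: demand=4,sold=4 ship[2->3]=2 ship[1->2]=1 ship[0->1]=1 prod=4 -> [24 1 4 5]
Step 7: demand=4,sold=4 ship[2->3]=2 ship[1->2]=1 ship[0->1]=1 prod=4 -> [27 1 3 3]
Step 8: demand=4,sold=3 ship[2->3]=2 ship[1->2]=1 ship[0->1]=1 prod=4 -> [30 1 2 2]
Step 9: demand=4,sold=2 ship[2->3]=2 ship[1->2]=1 ship[0->1]=1 prod=4 -> [33 1 1 2]
Step 10: demand=4,sold=2 ship[2->3]=1 ship[1->2]=1 ship[0->1]=1 prod=4 -> [36 1 1 1]
Step 11: demand=4,sold=1 ship[2->3]=1 ship[1->2]=1 ship[0->1]=1 prod=4 -> [39 1 1 1]
Step 12: demand=4,sold=1 ship[2->3]=1 ship[1->2]=1 ship[0->1]=1 prod=4 -> [42 1 1 1]
First stockout at step 8

8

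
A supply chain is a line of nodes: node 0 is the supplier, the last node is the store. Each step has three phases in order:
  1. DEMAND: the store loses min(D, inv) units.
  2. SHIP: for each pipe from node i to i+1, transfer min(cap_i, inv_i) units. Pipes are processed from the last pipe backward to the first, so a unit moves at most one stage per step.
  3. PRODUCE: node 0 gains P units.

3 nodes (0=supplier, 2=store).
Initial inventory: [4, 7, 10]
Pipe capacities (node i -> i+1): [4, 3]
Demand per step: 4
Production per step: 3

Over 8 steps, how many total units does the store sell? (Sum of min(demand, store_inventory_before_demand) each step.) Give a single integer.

Answer: 31

Derivation:
Step 1: sold=4 (running total=4) -> [3 8 9]
Step 2: sold=4 (running total=8) -> [3 8 8]
Step 3: sold=4 (running total=12) -> [3 8 7]
Step 4: sold=4 (running total=16) -> [3 8 6]
Step 5: sold=4 (running total=20) -> [3 8 5]
Step 6: sold=4 (running total=24) -> [3 8 4]
Step 7: sold=4 (running total=28) -> [3 8 3]
Step 8: sold=3 (running total=31) -> [3 8 3]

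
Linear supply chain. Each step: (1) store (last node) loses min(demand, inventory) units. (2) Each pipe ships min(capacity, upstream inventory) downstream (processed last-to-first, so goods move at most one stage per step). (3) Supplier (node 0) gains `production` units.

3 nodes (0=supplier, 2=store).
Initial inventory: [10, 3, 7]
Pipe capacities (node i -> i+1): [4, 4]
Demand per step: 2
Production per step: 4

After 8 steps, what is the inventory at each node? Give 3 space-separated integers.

Step 1: demand=2,sold=2 ship[1->2]=3 ship[0->1]=4 prod=4 -> inv=[10 4 8]
Step 2: demand=2,sold=2 ship[1->2]=4 ship[0->1]=4 prod=4 -> inv=[10 4 10]
Step 3: demand=2,sold=2 ship[1->2]=4 ship[0->1]=4 prod=4 -> inv=[10 4 12]
Step 4: demand=2,sold=2 ship[1->2]=4 ship[0->1]=4 prod=4 -> inv=[10 4 14]
Step 5: demand=2,sold=2 ship[1->2]=4 ship[0->1]=4 prod=4 -> inv=[10 4 16]
Step 6: demand=2,sold=2 ship[1->2]=4 ship[0->1]=4 prod=4 -> inv=[10 4 18]
Step 7: demand=2,sold=2 ship[1->2]=4 ship[0->1]=4 prod=4 -> inv=[10 4 20]
Step 8: demand=2,sold=2 ship[1->2]=4 ship[0->1]=4 prod=4 -> inv=[10 4 22]

10 4 22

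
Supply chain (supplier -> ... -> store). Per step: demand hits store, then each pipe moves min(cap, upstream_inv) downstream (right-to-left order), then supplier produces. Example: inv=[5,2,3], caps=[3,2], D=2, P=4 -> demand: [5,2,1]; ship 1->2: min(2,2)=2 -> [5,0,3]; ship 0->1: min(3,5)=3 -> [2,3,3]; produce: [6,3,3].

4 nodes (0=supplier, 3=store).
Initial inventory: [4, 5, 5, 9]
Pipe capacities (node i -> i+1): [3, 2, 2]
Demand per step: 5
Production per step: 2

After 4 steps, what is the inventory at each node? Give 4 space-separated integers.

Step 1: demand=5,sold=5 ship[2->3]=2 ship[1->2]=2 ship[0->1]=3 prod=2 -> inv=[3 6 5 6]
Step 2: demand=5,sold=5 ship[2->3]=2 ship[1->2]=2 ship[0->1]=3 prod=2 -> inv=[2 7 5 3]
Step 3: demand=5,sold=3 ship[2->3]=2 ship[1->2]=2 ship[0->1]=2 prod=2 -> inv=[2 7 5 2]
Step 4: demand=5,sold=2 ship[2->3]=2 ship[1->2]=2 ship[0->1]=2 prod=2 -> inv=[2 7 5 2]

2 7 5 2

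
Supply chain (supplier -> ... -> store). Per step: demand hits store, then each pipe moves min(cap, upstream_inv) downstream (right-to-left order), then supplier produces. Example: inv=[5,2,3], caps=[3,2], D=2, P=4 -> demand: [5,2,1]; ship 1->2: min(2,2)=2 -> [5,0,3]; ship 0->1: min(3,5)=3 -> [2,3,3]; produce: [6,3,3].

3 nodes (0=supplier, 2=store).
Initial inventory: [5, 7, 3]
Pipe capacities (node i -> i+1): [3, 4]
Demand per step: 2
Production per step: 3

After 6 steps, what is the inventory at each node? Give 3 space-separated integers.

Step 1: demand=2,sold=2 ship[1->2]=4 ship[0->1]=3 prod=3 -> inv=[5 6 5]
Step 2: demand=2,sold=2 ship[1->2]=4 ship[0->1]=3 prod=3 -> inv=[5 5 7]
Step 3: demand=2,sold=2 ship[1->2]=4 ship[0->1]=3 prod=3 -> inv=[5 4 9]
Step 4: demand=2,sold=2 ship[1->2]=4 ship[0->1]=3 prod=3 -> inv=[5 3 11]
Step 5: demand=2,sold=2 ship[1->2]=3 ship[0->1]=3 prod=3 -> inv=[5 3 12]
Step 6: demand=2,sold=2 ship[1->2]=3 ship[0->1]=3 prod=3 -> inv=[5 3 13]

5 3 13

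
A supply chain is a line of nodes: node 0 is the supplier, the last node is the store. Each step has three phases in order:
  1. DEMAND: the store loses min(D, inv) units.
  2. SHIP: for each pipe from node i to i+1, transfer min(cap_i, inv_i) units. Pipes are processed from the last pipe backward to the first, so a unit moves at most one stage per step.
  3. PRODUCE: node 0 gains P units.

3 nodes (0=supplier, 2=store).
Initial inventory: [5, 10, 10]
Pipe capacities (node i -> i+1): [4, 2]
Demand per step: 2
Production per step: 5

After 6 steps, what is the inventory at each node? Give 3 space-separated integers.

Step 1: demand=2,sold=2 ship[1->2]=2 ship[0->1]=4 prod=5 -> inv=[6 12 10]
Step 2: demand=2,sold=2 ship[1->2]=2 ship[0->1]=4 prod=5 -> inv=[7 14 10]
Step 3: demand=2,sold=2 ship[1->2]=2 ship[0->1]=4 prod=5 -> inv=[8 16 10]
Step 4: demand=2,sold=2 ship[1->2]=2 ship[0->1]=4 prod=5 -> inv=[9 18 10]
Step 5: demand=2,sold=2 ship[1->2]=2 ship[0->1]=4 prod=5 -> inv=[10 20 10]
Step 6: demand=2,sold=2 ship[1->2]=2 ship[0->1]=4 prod=5 -> inv=[11 22 10]

11 22 10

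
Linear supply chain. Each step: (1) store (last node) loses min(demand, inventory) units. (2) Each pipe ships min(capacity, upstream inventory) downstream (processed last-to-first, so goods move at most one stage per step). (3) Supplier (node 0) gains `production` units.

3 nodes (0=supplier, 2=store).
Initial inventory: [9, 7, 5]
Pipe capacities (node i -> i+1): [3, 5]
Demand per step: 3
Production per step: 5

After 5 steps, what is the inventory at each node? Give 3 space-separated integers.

Step 1: demand=3,sold=3 ship[1->2]=5 ship[0->1]=3 prod=5 -> inv=[11 5 7]
Step 2: demand=3,sold=3 ship[1->2]=5 ship[0->1]=3 prod=5 -> inv=[13 3 9]
Step 3: demand=3,sold=3 ship[1->2]=3 ship[0->1]=3 prod=5 -> inv=[15 3 9]
Step 4: demand=3,sold=3 ship[1->2]=3 ship[0->1]=3 prod=5 -> inv=[17 3 9]
Step 5: demand=3,sold=3 ship[1->2]=3 ship[0->1]=3 prod=5 -> inv=[19 3 9]

19 3 9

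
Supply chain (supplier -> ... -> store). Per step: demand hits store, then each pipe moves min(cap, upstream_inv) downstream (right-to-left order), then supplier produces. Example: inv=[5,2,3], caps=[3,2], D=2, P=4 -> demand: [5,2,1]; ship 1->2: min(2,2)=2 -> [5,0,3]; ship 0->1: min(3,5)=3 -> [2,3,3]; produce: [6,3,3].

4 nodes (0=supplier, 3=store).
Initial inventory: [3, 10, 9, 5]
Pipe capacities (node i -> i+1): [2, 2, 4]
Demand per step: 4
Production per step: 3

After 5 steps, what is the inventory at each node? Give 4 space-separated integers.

Step 1: demand=4,sold=4 ship[2->3]=4 ship[1->2]=2 ship[0->1]=2 prod=3 -> inv=[4 10 7 5]
Step 2: demand=4,sold=4 ship[2->3]=4 ship[1->2]=2 ship[0->1]=2 prod=3 -> inv=[5 10 5 5]
Step 3: demand=4,sold=4 ship[2->3]=4 ship[1->2]=2 ship[0->1]=2 prod=3 -> inv=[6 10 3 5]
Step 4: demand=4,sold=4 ship[2->3]=3 ship[1->2]=2 ship[0->1]=2 prod=3 -> inv=[7 10 2 4]
Step 5: demand=4,sold=4 ship[2->3]=2 ship[1->2]=2 ship[0->1]=2 prod=3 -> inv=[8 10 2 2]

8 10 2 2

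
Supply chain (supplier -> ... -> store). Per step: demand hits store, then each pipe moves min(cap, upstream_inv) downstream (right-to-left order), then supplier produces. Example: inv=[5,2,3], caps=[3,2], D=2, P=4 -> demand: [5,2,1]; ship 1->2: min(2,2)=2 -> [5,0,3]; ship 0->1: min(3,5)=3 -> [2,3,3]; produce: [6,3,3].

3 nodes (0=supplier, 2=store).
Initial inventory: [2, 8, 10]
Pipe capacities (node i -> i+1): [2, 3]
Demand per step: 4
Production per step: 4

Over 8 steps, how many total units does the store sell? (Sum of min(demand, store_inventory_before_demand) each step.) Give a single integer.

Step 1: sold=4 (running total=4) -> [4 7 9]
Step 2: sold=4 (running total=8) -> [6 6 8]
Step 3: sold=4 (running total=12) -> [8 5 7]
Step 4: sold=4 (running total=16) -> [10 4 6]
Step 5: sold=4 (running total=20) -> [12 3 5]
Step 6: sold=4 (running total=24) -> [14 2 4]
Step 7: sold=4 (running total=28) -> [16 2 2]
Step 8: sold=2 (running total=30) -> [18 2 2]

Answer: 30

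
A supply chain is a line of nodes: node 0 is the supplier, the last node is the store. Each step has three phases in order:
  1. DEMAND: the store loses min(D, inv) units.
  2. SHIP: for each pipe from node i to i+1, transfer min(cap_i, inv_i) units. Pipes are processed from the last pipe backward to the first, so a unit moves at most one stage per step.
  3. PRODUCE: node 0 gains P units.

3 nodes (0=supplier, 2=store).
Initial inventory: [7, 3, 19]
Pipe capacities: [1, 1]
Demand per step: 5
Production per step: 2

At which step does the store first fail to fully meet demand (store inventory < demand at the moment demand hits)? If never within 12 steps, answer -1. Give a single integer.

Step 1: demand=5,sold=5 ship[1->2]=1 ship[0->1]=1 prod=2 -> [8 3 15]
Step 2: demand=5,sold=5 ship[1->2]=1 ship[0->1]=1 prod=2 -> [9 3 11]
Step 3: demand=5,sold=5 ship[1->2]=1 ship[0->1]=1 prod=2 -> [10 3 7]
Step 4: demand=5,sold=5 ship[1->2]=1 ship[0->1]=1 prod=2 -> [11 3 3]
Step 5: demand=5,sold=3 ship[1->2]=1 ship[0->1]=1 prod=2 -> [12 3 1]
Step 6: demand=5,sold=1 ship[1->2]=1 ship[0->1]=1 prod=2 -> [13 3 1]
Step 7: demand=5,sold=1 ship[1->2]=1 ship[0->1]=1 prod=2 -> [14 3 1]
Step 8: demand=5,sold=1 ship[1->2]=1 ship[0->1]=1 prod=2 -> [15 3 1]
Step 9: demand=5,sold=1 ship[1->2]=1 ship[0->1]=1 prod=2 -> [16 3 1]
Step 10: demand=5,sold=1 ship[1->2]=1 ship[0->1]=1 prod=2 -> [17 3 1]
Step 11: demand=5,sold=1 ship[1->2]=1 ship[0->1]=1 prod=2 -> [18 3 1]
Step 12: demand=5,sold=1 ship[1->2]=1 ship[0->1]=1 prod=2 -> [19 3 1]
First stockout at step 5

5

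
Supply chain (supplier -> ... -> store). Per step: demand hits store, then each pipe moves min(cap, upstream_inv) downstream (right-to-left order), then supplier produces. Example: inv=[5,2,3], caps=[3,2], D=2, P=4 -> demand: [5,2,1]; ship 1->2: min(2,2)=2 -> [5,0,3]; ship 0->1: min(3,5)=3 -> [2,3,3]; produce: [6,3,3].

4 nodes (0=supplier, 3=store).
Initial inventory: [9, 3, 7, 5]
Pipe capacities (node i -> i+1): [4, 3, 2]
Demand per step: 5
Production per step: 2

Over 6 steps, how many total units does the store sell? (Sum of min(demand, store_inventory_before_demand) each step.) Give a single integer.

Answer: 15

Derivation:
Step 1: sold=5 (running total=5) -> [7 4 8 2]
Step 2: sold=2 (running total=7) -> [5 5 9 2]
Step 3: sold=2 (running total=9) -> [3 6 10 2]
Step 4: sold=2 (running total=11) -> [2 6 11 2]
Step 5: sold=2 (running total=13) -> [2 5 12 2]
Step 6: sold=2 (running total=15) -> [2 4 13 2]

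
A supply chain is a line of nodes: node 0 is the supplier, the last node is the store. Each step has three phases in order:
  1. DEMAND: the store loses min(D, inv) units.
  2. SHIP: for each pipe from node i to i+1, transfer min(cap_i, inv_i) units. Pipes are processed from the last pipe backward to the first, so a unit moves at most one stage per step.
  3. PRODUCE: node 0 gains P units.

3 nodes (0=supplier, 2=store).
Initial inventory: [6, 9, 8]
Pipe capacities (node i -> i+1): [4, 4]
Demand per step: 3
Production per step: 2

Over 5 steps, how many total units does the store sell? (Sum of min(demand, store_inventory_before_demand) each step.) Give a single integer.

Answer: 15

Derivation:
Step 1: sold=3 (running total=3) -> [4 9 9]
Step 2: sold=3 (running total=6) -> [2 9 10]
Step 3: sold=3 (running total=9) -> [2 7 11]
Step 4: sold=3 (running total=12) -> [2 5 12]
Step 5: sold=3 (running total=15) -> [2 3 13]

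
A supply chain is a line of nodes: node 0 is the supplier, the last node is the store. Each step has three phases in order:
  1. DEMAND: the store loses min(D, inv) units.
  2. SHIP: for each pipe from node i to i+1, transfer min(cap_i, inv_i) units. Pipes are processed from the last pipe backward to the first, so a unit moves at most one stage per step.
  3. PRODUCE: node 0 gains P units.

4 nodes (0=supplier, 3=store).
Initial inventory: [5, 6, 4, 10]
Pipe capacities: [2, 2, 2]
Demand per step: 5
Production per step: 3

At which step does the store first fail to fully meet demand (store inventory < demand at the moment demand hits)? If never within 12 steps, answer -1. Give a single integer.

Step 1: demand=5,sold=5 ship[2->3]=2 ship[1->2]=2 ship[0->1]=2 prod=3 -> [6 6 4 7]
Step 2: demand=5,sold=5 ship[2->3]=2 ship[1->2]=2 ship[0->1]=2 prod=3 -> [7 6 4 4]
Step 3: demand=5,sold=4 ship[2->3]=2 ship[1->2]=2 ship[0->1]=2 prod=3 -> [8 6 4 2]
Step 4: demand=5,sold=2 ship[2->3]=2 ship[1->2]=2 ship[0->1]=2 prod=3 -> [9 6 4 2]
Step 5: demand=5,sold=2 ship[2->3]=2 ship[1->2]=2 ship[0->1]=2 prod=3 -> [10 6 4 2]
Step 6: demand=5,sold=2 ship[2->3]=2 ship[1->2]=2 ship[0->1]=2 prod=3 -> [11 6 4 2]
Step 7: demand=5,sold=2 ship[2->3]=2 ship[1->2]=2 ship[0->1]=2 prod=3 -> [12 6 4 2]
Step 8: demand=5,sold=2 ship[2->3]=2 ship[1->2]=2 ship[0->1]=2 prod=3 -> [13 6 4 2]
Step 9: demand=5,sold=2 ship[2->3]=2 ship[1->2]=2 ship[0->1]=2 prod=3 -> [14 6 4 2]
Step 10: demand=5,sold=2 ship[2->3]=2 ship[1->2]=2 ship[0->1]=2 prod=3 -> [15 6 4 2]
Step 11: demand=5,sold=2 ship[2->3]=2 ship[1->2]=2 ship[0->1]=2 prod=3 -> [16 6 4 2]
Step 12: demand=5,sold=2 ship[2->3]=2 ship[1->2]=2 ship[0->1]=2 prod=3 -> [17 6 4 2]
First stockout at step 3

3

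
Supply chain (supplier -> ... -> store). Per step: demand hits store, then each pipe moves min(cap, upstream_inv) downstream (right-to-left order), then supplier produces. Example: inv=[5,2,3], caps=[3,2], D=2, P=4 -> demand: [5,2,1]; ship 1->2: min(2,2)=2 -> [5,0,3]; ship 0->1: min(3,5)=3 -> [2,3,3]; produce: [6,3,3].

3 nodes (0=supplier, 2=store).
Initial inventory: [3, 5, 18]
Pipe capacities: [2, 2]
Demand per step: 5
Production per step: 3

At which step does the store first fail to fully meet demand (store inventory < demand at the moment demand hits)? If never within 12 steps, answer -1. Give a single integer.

Step 1: demand=5,sold=5 ship[1->2]=2 ship[0->1]=2 prod=3 -> [4 5 15]
Step 2: demand=5,sold=5 ship[1->2]=2 ship[0->1]=2 prod=3 -> [5 5 12]
Step 3: demand=5,sold=5 ship[1->2]=2 ship[0->1]=2 prod=3 -> [6 5 9]
Step 4: demand=5,sold=5 ship[1->2]=2 ship[0->1]=2 prod=3 -> [7 5 6]
Step 5: demand=5,sold=5 ship[1->2]=2 ship[0->1]=2 prod=3 -> [8 5 3]
Step 6: demand=5,sold=3 ship[1->2]=2 ship[0->1]=2 prod=3 -> [9 5 2]
Step 7: demand=5,sold=2 ship[1->2]=2 ship[0->1]=2 prod=3 -> [10 5 2]
Step 8: demand=5,sold=2 ship[1->2]=2 ship[0->1]=2 prod=3 -> [11 5 2]
Step 9: demand=5,sold=2 ship[1->2]=2 ship[0->1]=2 prod=3 -> [12 5 2]
Step 10: demand=5,sold=2 ship[1->2]=2 ship[0->1]=2 prod=3 -> [13 5 2]
Step 11: demand=5,sold=2 ship[1->2]=2 ship[0->1]=2 prod=3 -> [14 5 2]
Step 12: demand=5,sold=2 ship[1->2]=2 ship[0->1]=2 prod=3 -> [15 5 2]
First stockout at step 6

6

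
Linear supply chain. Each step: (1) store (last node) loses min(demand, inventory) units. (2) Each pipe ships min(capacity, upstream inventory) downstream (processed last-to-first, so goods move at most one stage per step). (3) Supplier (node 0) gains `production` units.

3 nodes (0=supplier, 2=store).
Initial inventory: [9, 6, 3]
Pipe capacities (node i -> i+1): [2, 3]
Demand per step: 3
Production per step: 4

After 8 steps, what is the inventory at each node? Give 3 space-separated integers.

Step 1: demand=3,sold=3 ship[1->2]=3 ship[0->1]=2 prod=4 -> inv=[11 5 3]
Step 2: demand=3,sold=3 ship[1->2]=3 ship[0->1]=2 prod=4 -> inv=[13 4 3]
Step 3: demand=3,sold=3 ship[1->2]=3 ship[0->1]=2 prod=4 -> inv=[15 3 3]
Step 4: demand=3,sold=3 ship[1->2]=3 ship[0->1]=2 prod=4 -> inv=[17 2 3]
Step 5: demand=3,sold=3 ship[1->2]=2 ship[0->1]=2 prod=4 -> inv=[19 2 2]
Step 6: demand=3,sold=2 ship[1->2]=2 ship[0->1]=2 prod=4 -> inv=[21 2 2]
Step 7: demand=3,sold=2 ship[1->2]=2 ship[0->1]=2 prod=4 -> inv=[23 2 2]
Step 8: demand=3,sold=2 ship[1->2]=2 ship[0->1]=2 prod=4 -> inv=[25 2 2]

25 2 2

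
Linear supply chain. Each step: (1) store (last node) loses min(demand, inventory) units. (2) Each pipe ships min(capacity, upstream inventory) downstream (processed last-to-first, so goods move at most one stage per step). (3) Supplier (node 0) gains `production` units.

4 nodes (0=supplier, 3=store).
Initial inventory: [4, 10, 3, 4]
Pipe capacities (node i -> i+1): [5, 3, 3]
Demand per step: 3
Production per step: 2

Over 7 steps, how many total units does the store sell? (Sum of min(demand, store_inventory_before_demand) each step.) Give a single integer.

Answer: 21

Derivation:
Step 1: sold=3 (running total=3) -> [2 11 3 4]
Step 2: sold=3 (running total=6) -> [2 10 3 4]
Step 3: sold=3 (running total=9) -> [2 9 3 4]
Step 4: sold=3 (running total=12) -> [2 8 3 4]
Step 5: sold=3 (running total=15) -> [2 7 3 4]
Step 6: sold=3 (running total=18) -> [2 6 3 4]
Step 7: sold=3 (running total=21) -> [2 5 3 4]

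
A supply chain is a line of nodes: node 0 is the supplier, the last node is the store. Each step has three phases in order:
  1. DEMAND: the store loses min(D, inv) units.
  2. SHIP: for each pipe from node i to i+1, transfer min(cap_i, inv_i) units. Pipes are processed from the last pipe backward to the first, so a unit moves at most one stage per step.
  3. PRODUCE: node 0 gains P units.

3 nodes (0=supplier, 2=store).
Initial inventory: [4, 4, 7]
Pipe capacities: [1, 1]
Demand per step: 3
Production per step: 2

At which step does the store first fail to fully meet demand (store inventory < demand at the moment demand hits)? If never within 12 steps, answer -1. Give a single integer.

Step 1: demand=3,sold=3 ship[1->2]=1 ship[0->1]=1 prod=2 -> [5 4 5]
Step 2: demand=3,sold=3 ship[1->2]=1 ship[0->1]=1 prod=2 -> [6 4 3]
Step 3: demand=3,sold=3 ship[1->2]=1 ship[0->1]=1 prod=2 -> [7 4 1]
Step 4: demand=3,sold=1 ship[1->2]=1 ship[0->1]=1 prod=2 -> [8 4 1]
Step 5: demand=3,sold=1 ship[1->2]=1 ship[0->1]=1 prod=2 -> [9 4 1]
Step 6: demand=3,sold=1 ship[1->2]=1 ship[0->1]=1 prod=2 -> [10 4 1]
Step 7: demand=3,sold=1 ship[1->2]=1 ship[0->1]=1 prod=2 -> [11 4 1]
Step 8: demand=3,sold=1 ship[1->2]=1 ship[0->1]=1 prod=2 -> [12 4 1]
Step 9: demand=3,sold=1 ship[1->2]=1 ship[0->1]=1 prod=2 -> [13 4 1]
Step 10: demand=3,sold=1 ship[1->2]=1 ship[0->1]=1 prod=2 -> [14 4 1]
Step 11: demand=3,sold=1 ship[1->2]=1 ship[0->1]=1 prod=2 -> [15 4 1]
Step 12: demand=3,sold=1 ship[1->2]=1 ship[0->1]=1 prod=2 -> [16 4 1]
First stockout at step 4

4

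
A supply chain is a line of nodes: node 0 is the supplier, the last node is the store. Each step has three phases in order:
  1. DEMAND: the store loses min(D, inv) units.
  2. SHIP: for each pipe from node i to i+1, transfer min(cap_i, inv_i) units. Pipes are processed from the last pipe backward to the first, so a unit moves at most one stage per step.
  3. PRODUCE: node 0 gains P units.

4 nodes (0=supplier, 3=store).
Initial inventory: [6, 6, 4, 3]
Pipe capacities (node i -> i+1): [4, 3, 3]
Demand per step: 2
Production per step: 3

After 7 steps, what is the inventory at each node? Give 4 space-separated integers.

Step 1: demand=2,sold=2 ship[2->3]=3 ship[1->2]=3 ship[0->1]=4 prod=3 -> inv=[5 7 4 4]
Step 2: demand=2,sold=2 ship[2->3]=3 ship[1->2]=3 ship[0->1]=4 prod=3 -> inv=[4 8 4 5]
Step 3: demand=2,sold=2 ship[2->3]=3 ship[1->2]=3 ship[0->1]=4 prod=3 -> inv=[3 9 4 6]
Step 4: demand=2,sold=2 ship[2->3]=3 ship[1->2]=3 ship[0->1]=3 prod=3 -> inv=[3 9 4 7]
Step 5: demand=2,sold=2 ship[2->3]=3 ship[1->2]=3 ship[0->1]=3 prod=3 -> inv=[3 9 4 8]
Step 6: demand=2,sold=2 ship[2->3]=3 ship[1->2]=3 ship[0->1]=3 prod=3 -> inv=[3 9 4 9]
Step 7: demand=2,sold=2 ship[2->3]=3 ship[1->2]=3 ship[0->1]=3 prod=3 -> inv=[3 9 4 10]

3 9 4 10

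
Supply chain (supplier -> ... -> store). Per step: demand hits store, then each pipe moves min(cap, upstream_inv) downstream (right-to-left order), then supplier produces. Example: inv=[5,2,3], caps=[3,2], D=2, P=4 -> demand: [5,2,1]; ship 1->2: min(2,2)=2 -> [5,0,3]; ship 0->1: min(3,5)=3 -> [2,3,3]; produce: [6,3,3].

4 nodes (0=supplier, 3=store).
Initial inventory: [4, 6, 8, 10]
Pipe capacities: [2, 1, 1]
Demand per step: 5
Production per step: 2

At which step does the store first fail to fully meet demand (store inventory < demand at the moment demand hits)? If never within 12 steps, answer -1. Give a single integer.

Step 1: demand=5,sold=5 ship[2->3]=1 ship[1->2]=1 ship[0->1]=2 prod=2 -> [4 7 8 6]
Step 2: demand=5,sold=5 ship[2->3]=1 ship[1->2]=1 ship[0->1]=2 prod=2 -> [4 8 8 2]
Step 3: demand=5,sold=2 ship[2->3]=1 ship[1->2]=1 ship[0->1]=2 prod=2 -> [4 9 8 1]
Step 4: demand=5,sold=1 ship[2->3]=1 ship[1->2]=1 ship[0->1]=2 prod=2 -> [4 10 8 1]
Step 5: demand=5,sold=1 ship[2->3]=1 ship[1->2]=1 ship[0->1]=2 prod=2 -> [4 11 8 1]
Step 6: demand=5,sold=1 ship[2->3]=1 ship[1->2]=1 ship[0->1]=2 prod=2 -> [4 12 8 1]
Step 7: demand=5,sold=1 ship[2->3]=1 ship[1->2]=1 ship[0->1]=2 prod=2 -> [4 13 8 1]
Step 8: demand=5,sold=1 ship[2->3]=1 ship[1->2]=1 ship[0->1]=2 prod=2 -> [4 14 8 1]
Step 9: demand=5,sold=1 ship[2->3]=1 ship[1->2]=1 ship[0->1]=2 prod=2 -> [4 15 8 1]
Step 10: demand=5,sold=1 ship[2->3]=1 ship[1->2]=1 ship[0->1]=2 prod=2 -> [4 16 8 1]
Step 11: demand=5,sold=1 ship[2->3]=1 ship[1->2]=1 ship[0->1]=2 prod=2 -> [4 17 8 1]
Step 12: demand=5,sold=1 ship[2->3]=1 ship[1->2]=1 ship[0->1]=2 prod=2 -> [4 18 8 1]
First stockout at step 3

3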